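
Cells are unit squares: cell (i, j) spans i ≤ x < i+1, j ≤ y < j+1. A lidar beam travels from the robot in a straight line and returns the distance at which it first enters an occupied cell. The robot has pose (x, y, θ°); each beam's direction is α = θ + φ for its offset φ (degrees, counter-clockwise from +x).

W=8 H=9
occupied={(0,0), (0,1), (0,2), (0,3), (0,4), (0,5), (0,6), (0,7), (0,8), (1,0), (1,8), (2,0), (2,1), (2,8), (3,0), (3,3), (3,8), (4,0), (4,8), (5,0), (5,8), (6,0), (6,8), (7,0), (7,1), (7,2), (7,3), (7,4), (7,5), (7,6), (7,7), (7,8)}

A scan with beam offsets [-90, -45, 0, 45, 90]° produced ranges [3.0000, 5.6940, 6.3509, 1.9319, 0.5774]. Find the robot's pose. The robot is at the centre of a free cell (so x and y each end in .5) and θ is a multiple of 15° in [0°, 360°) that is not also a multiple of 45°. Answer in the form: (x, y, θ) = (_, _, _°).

(x, y, θ) = (6.5, 6.5, 240°)

Candidates: 40 free-cell centres × 16 headings = 640 poses. Raycast each; keep the one whose scan matches to 4 dp.
  (4.5, 7.5, 300°): beam 1 = 4.0415 ≠ 3.0000 ✗
  (1.5, 2.5, 255°): beam 1 = 0.5176 ≠ 3.0000 ✗
  (5.5, 5.5, 75°): beam 1 = 1.5529 ≠ 3.0000 ✗
  …
  (6.5, 6.5, 240°): r_1=3.0000, r_2=5.6940, r_3=6.3509, r_4=1.9319, r_5=0.5774 — all match ✓
No second candidate reproduces the full scan.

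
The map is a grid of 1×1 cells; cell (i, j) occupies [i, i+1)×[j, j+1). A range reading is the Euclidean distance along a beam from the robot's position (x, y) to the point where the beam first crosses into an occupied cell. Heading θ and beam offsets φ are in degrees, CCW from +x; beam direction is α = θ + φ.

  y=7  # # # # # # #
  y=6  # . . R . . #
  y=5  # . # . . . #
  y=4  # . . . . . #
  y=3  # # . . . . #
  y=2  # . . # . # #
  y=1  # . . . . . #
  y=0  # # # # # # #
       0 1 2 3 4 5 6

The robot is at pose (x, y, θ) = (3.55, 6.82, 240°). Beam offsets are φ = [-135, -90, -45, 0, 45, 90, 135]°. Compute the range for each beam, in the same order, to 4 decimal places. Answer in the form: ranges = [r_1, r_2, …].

beam 1: φ=-135°, α=105°
  d=(-0.2588,0.9659)  start (3,6)  tX=2.1250 tY=0.1863  stride 1/|dx|=3.8637 1/|dy|=1.0353
    cross y-line → (3,7), t=0.1863 (wall)
  → r_1 = 0.1863
beam 2: φ=-90°, α=150°
  d=(-0.8660,0.5000)  start (3,6)  tX=0.6351 tY=0.3600  stride 1/|dx|=1.1547 1/|dy|=2.0000
    cross y-line → (3,7), t=0.3600 (wall)
  → r_2 = 0.3600
beam 3: φ=-45°, α=195°
  d=(-0.9659,-0.2588)  start (3,6)  tX=0.5694 tY=3.1682  stride 1/|dx|=1.0353 1/|dy|=3.8637
    cross x-line → (2,6), t=0.5694
    cross x-line → (1,6), t=1.6047
    cross x-line → (0,6), t=2.6400 (wall)
  → r_3 = 2.6400
beam 4: φ=0°, α=240°
  d=(-0.5000,-0.8660)  start (3,6)  tX=1.1000 tY=0.9469  stride 1/|dx|=2.0000 1/|dy|=1.1547
    cross y-line → (3,5), t=0.9469
    cross x-line → (2,5), t=1.1000 (wall)
  → r_4 = 1.1000
beam 5: φ=45°, α=285°
  d=(0.2588,-0.9659)  start (3,6)  tX=1.7387 tY=0.8489  stride 1/|dx|=3.8637 1/|dy|=1.0353
    cross y-line → (3,5), t=0.8489
    cross x-line → (4,5), t=1.7387
    cross y-line → (4,4), t=1.8842
    cross y-line → (4,3), t=2.9195
    cross y-line → (4,2), t=3.9548
    cross y-line → (4,1), t=4.9900
    cross x-line → (5,1), t=5.6024
    cross y-line → (5,0), t=6.0253 (wall)
  → r_5 = 6.0253
beam 6: φ=90°, α=330°
  d=(0.8660,-0.5000)  start (3,6)  tX=0.5196 tY=1.6400  stride 1/|dx|=1.1547 1/|dy|=2.0000
    cross x-line → (4,6), t=0.5196
    cross y-line → (4,5), t=1.6400
    cross x-line → (5,5), t=1.6743
    cross x-line → (6,5), t=2.8290 (wall)
  → r_6 = 2.8290
beam 7: φ=135°, α=15°
  d=(0.9659,0.2588)  start (3,6)  tX=0.4659 tY=0.6955  stride 1/|dx|=1.0353 1/|dy|=3.8637
    cross x-line → (4,6), t=0.4659
    cross y-line → (4,7), t=0.6955 (wall)
  → r_7 = 0.6955

ranges = [0.1863, 0.3600, 2.6400, 1.1000, 6.0253, 2.8290, 0.6955]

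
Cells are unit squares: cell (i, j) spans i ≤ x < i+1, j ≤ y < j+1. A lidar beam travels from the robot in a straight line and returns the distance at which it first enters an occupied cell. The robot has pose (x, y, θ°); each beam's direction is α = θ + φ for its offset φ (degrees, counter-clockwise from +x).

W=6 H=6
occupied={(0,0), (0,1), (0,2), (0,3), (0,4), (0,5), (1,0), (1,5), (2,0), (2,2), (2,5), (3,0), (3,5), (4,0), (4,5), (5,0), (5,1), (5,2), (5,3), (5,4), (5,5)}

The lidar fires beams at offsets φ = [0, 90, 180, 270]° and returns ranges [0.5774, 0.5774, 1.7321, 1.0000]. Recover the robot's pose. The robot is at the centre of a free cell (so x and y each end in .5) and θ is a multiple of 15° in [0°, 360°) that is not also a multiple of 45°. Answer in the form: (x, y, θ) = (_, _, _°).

(x, y, θ) = (1.5, 4.5, 120°)

Enumerate (i+0.5, j+0.5, θ) over the 15 free cells and 16 admissible headings. For each, cast all 4 beams and compare to the given ranges.
  (3.5, 3.5, 60°): beam 1 = 1.7321 ≠ 0.5774 ✗
  (1.5, 1.5, 210°): beam 3 = 1.0000 ≠ 1.7321 ✗
  (1.5, 2.5, 240°): beam 1 = 1.0000 ≠ 0.5774 ✗
  (1.5, 3.5, 30°): beam 1 = 3.0000 ≠ 0.5774 ✗
  …
  (1.5, 4.5, 120°): r_1=0.5774, r_2=0.5774, r_3=1.7321, r_4=1.0000 — all match ✓
Unique over the lattice → pose = (1.5, 4.5, 120°).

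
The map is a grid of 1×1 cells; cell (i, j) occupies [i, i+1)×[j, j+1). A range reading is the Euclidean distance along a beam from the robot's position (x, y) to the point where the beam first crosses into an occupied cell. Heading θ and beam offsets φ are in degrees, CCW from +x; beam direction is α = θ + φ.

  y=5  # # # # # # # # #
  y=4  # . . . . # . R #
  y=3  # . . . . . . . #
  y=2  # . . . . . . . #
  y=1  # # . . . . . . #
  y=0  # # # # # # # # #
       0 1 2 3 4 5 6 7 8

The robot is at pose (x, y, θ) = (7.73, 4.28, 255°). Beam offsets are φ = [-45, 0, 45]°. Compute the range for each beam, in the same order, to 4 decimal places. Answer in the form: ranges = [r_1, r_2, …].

beam 1: φ=-45°, α=210°
  cosα=-0.8660 sinα=-0.5000 | (7,4) | tMaxX 0.8429 tMaxY 0.5600 | tΔX 1.1547 tΔY 2.0000
    t=0.5600 [y] (7,3)
    t=0.8429 [x] (6,3)
    t=1.9976 [x] (5,3)
    t=2.5600 [y] (5,2)
    t=3.1523 [x] (4,2)
    t=4.3070 [x] (3,2)
    t=4.5600 [y] (3,1)
    t=5.4617 [x] (2,1)
    t=6.5600 [y] (2,0) — stop
  → r_1 = 6.5600
beam 2: φ=0°, α=255°
  cosα=-0.2588 sinα=-0.9659 | (7,4) | tMaxX 2.8205 tMaxY 0.2899 | tΔX 3.8637 tΔY 1.0353
    t=0.2899 [y] (7,3)
    t=1.3252 [y] (7,2)
    t=2.3604 [y] (7,1)
    t=2.8205 [x] (6,1)
    t=3.3957 [y] (6,0) — stop
  → r_2 = 3.3957
beam 3: φ=45°, α=300°
  cosα=0.5000 sinα=-0.8660 | (7,4) | tMaxX 0.5400 tMaxY 0.3233 | tΔX 2.0000 tΔY 1.1547
    t=0.3233 [y] (7,3)
    t=0.5400 [x] (8,3) — stop
  → r_3 = 0.5400

ranges = [6.5600, 3.3957, 0.5400]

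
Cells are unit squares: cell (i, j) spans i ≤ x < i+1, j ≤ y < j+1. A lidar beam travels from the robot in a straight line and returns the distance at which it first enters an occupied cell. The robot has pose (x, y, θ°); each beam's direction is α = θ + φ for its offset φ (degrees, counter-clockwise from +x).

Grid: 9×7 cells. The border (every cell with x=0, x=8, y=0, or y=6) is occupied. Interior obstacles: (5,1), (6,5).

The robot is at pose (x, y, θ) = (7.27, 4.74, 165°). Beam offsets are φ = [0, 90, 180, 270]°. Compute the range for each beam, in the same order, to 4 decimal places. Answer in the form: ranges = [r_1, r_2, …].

beam 1: φ=0°, α=165°
  direction (-0.9659, 0.2588); cell (7,4); t to first gridline: x 0.2795, y 1.0046 (then +1.0353 / +3.8637)
    (6,4) via x @ 0.2795
    (6,5) via y @ 1.0046  # hit
  → r_1 = 1.0046
beam 2: φ=90°, α=255°
  direction (-0.2588, -0.9659); cell (7,4); t to first gridline: x 1.0432, y 0.7661 (then +3.8637 / +1.0353)
    (7,3) via y @ 0.7661
    (6,3) via x @ 1.0432
    (6,2) via y @ 1.8014
    (6,1) via y @ 2.8367
    (6,0) via y @ 3.8719  # hit
  → r_2 = 3.8719
beam 3: φ=180°, α=345°
  direction (0.9659, -0.2588); cell (7,4); t to first gridline: x 0.7558, y 2.8591 (then +1.0353 / +3.8637)
    (8,4) via x @ 0.7558  # hit
  → r_3 = 0.7558
beam 4: φ=270°, α=75°
  direction (0.2588, 0.9659); cell (7,4); t to first gridline: x 2.8205, y 0.2692 (then +3.8637 / +1.0353)
    (7,5) via y @ 0.2692
    (7,6) via y @ 1.3044  # hit
  → r_4 = 1.3044

ranges = [1.0046, 3.8719, 0.7558, 1.3044]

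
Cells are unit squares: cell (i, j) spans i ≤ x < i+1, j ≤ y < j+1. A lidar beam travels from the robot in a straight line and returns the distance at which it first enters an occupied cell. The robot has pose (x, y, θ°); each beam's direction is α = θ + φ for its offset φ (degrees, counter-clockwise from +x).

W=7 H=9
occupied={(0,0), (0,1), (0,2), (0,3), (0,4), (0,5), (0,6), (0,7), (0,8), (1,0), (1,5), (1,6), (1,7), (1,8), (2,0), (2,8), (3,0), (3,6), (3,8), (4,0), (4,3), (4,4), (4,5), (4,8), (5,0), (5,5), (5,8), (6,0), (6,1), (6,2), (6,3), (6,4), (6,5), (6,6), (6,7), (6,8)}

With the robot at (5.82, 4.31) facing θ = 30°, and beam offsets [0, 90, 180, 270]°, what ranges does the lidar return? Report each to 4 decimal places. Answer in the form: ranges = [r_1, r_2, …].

ranges = [0.2078, 0.7967, 0.9469, 0.3600]

beam 1: φ=0°, α=30°
  cosα=0.8660 sinα=0.5000 | (5,4) | tMaxX 0.2078 tMaxY 1.3800 | tΔX 1.1547 tΔY 2.0000
    t=0.2078 [x] (6,4) — stop
  → r_1 = 0.2078
beam 2: φ=90°, α=120°
  cosα=-0.5000 sinα=0.8660 | (5,4) | tMaxX 1.6400 tMaxY 0.7967 | tΔX 2.0000 tΔY 1.1547
    t=0.7967 [y] (5,5) — stop
  → r_2 = 0.7967
beam 3: φ=180°, α=210°
  cosα=-0.8660 sinα=-0.5000 | (5,4) | tMaxX 0.9469 tMaxY 0.6200 | tΔX 1.1547 tΔY 2.0000
    t=0.6200 [y] (5,3)
    t=0.9469 [x] (4,3) — stop
  → r_3 = 0.9469
beam 4: φ=270°, α=300°
  cosα=0.5000 sinα=-0.8660 | (5,4) | tMaxX 0.3600 tMaxY 0.3580 | tΔX 2.0000 tΔY 1.1547
    t=0.3580 [y] (5,3)
    t=0.3600 [x] (6,3) — stop
  → r_4 = 0.3600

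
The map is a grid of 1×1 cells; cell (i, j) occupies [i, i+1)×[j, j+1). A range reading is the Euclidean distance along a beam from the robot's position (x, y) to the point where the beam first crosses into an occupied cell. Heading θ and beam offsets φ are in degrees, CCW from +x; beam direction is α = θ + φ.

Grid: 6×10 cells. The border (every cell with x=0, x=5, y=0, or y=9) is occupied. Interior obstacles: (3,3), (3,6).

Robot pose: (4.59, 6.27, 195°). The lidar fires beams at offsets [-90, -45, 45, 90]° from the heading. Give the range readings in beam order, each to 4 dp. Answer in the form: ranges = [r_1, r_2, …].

beam 1: φ=-90°, α=105°
  dir = (cos 105°, sin 105°) = (-0.2588, 0.9659); from cell (4,6)
  next x-line at t=2.2796, next y-line at t=0.7558; Δt_x=3.8637, Δt_y=1.0353
    y: enter (4,7) at t=0.7558
    y: enter (4,8) at t=1.7910
    x: enter (3,8) at t=2.2796
    y: enter (3,9) at t=2.8263 ← occupied
  → r_1 = 2.8263
beam 2: φ=-45°, α=150°
  dir = (cos 150°, sin 150°) = (-0.8660, 0.5000); from cell (4,6)
  next x-line at t=0.6813, next y-line at t=1.4600; Δt_x=1.1547, Δt_y=2.0000
    x: enter (3,6) at t=0.6813 ← occupied
  → r_2 = 0.6813
beam 3: φ=45°, α=240°
  dir = (cos 240°, sin 240°) = (-0.5000, -0.8660); from cell (4,6)
  next x-line at t=1.1800, next y-line at t=0.3118; Δt_x=2.0000, Δt_y=1.1547
    y: enter (4,5) at t=0.3118
    x: enter (3,5) at t=1.1800
    y: enter (3,4) at t=1.4665
    y: enter (3,3) at t=2.6212 ← occupied
  → r_3 = 2.6212
beam 4: φ=90°, α=285°
  dir = (cos 285°, sin 285°) = (0.2588, -0.9659); from cell (4,6)
  next x-line at t=1.5841, next y-line at t=0.2795; Δt_x=3.8637, Δt_y=1.0353
    y: enter (4,5) at t=0.2795
    y: enter (4,4) at t=1.3148
    x: enter (5,4) at t=1.5841 ← occupied
  → r_4 = 1.5841

ranges = [2.8263, 0.6813, 2.6212, 1.5841]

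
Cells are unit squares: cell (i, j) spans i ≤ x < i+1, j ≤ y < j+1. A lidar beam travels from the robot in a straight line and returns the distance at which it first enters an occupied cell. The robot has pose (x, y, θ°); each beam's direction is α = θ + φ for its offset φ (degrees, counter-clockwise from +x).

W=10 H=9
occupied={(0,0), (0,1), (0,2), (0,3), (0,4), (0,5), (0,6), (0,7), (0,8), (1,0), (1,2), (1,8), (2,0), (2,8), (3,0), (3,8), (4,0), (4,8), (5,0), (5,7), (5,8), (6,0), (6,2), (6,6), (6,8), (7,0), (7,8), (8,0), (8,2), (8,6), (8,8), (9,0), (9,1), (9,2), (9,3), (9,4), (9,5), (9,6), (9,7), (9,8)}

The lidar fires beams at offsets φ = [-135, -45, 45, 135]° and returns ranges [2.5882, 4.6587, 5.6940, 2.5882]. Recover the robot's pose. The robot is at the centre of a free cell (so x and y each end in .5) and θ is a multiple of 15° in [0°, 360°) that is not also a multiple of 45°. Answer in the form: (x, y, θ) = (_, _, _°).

Enumerate (i+0.5, j+0.5, θ) over the 50 free cells and 16 admissible headings. For each, cast all 4 beams and compare to the given ranges.
  (2.5, 6.5, 60°): beam 1 = 5.6940 ≠ 2.5882 ✗
  (7.5, 7.5, 285°): beam 1 = 1.0000 ≠ 2.5882 ✗
  (3.5, 5.5, 345°): beam 1 = 2.8868 ≠ 2.5882 ✗
  …
  (3.5, 5.5, 300°): r_1=2.5882, r_2=4.6587, r_3=5.6940, r_4=2.5882 — all match ✓
Unique over the lattice → pose = (3.5, 5.5, 300°).

(x, y, θ) = (3.5, 5.5, 300°)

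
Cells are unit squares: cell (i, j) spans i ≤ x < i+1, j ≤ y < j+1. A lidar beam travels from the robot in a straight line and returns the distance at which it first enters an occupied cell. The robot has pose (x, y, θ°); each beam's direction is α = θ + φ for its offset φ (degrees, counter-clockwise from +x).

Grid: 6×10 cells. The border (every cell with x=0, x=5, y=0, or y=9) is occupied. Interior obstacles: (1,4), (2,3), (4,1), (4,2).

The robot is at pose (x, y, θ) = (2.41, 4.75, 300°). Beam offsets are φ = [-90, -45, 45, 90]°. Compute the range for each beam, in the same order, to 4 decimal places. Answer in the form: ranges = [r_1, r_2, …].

beam 1: φ=-90°, α=210°
  direction (-0.8660, -0.5000); cell (2,4); t to first gridline: x 0.4734, y 1.5000 (then +1.1547 / +2.0000)
    (1,4) via x @ 0.4734  # hit
  → r_1 = 0.4734
beam 2: φ=-45°, α=255°
  direction (-0.2588, -0.9659); cell (2,4); t to first gridline: x 1.5841, y 0.7765 (then +3.8637 / +1.0353)
    (2,3) via y @ 0.7765  # hit
  → r_2 = 0.7765
beam 3: φ=45°, α=345°
  direction (0.9659, -0.2588); cell (2,4); t to first gridline: x 0.6108, y 2.8978 (then +1.0353 / +3.8637)
    (3,4) via x @ 0.6108
    (4,4) via x @ 1.6461
    (5,4) via x @ 2.6814  # hit
  → r_3 = 2.6814
beam 4: φ=90°, α=30°
  direction (0.8660, 0.5000); cell (2,4); t to first gridline: x 0.6813, y 0.5000 (then +1.1547 / +2.0000)
    (2,5) via y @ 0.5000
    (3,5) via x @ 0.6813
    (4,5) via x @ 1.8360
    (4,6) via y @ 2.5000
    (5,6) via x @ 2.9907  # hit
  → r_4 = 2.9907

ranges = [0.4734, 0.7765, 2.6814, 2.9907]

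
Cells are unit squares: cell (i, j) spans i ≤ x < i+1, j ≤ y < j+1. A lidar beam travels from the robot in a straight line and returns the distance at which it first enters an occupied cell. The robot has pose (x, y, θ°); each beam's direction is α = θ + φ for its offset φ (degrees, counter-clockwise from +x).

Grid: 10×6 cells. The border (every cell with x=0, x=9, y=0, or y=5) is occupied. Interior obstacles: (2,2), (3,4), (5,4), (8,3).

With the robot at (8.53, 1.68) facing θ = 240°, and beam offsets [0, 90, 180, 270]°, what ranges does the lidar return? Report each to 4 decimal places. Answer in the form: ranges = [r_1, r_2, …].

beam 1: φ=0°, α=240°
  d=(-0.5000,-0.8660)  start (8,1)  tX=1.0600 tY=0.7852  stride 1/|dx|=2.0000 1/|dy|=1.1547
    cross y-line → (8,0), t=0.7852 (wall)
  → r_1 = 0.7852
beam 2: φ=90°, α=330°
  d=(0.8660,-0.5000)  start (8,1)  tX=0.5427 tY=1.3600  stride 1/|dx|=1.1547 1/|dy|=2.0000
    cross x-line → (9,1), t=0.5427 (wall)
  → r_2 = 0.5427
beam 3: φ=180°, α=60°
  d=(0.5000,0.8660)  start (8,1)  tX=0.9400 tY=0.3695  stride 1/|dx|=2.0000 1/|dy|=1.1547
    cross y-line → (8,2), t=0.3695
    cross x-line → (9,2), t=0.9400 (wall)
  → r_3 = 0.9400
beam 4: φ=270°, α=150°
  d=(-0.8660,0.5000)  start (8,1)  tX=0.6120 tY=0.6400  stride 1/|dx|=1.1547 1/|dy|=2.0000
    cross x-line → (7,1), t=0.6120
    cross y-line → (7,2), t=0.6400
    cross x-line → (6,2), t=1.7667
    cross y-line → (6,3), t=2.6400
    cross x-line → (5,3), t=2.9214
    cross x-line → (4,3), t=4.0761
    cross y-line → (4,4), t=4.6400
    cross x-line → (3,4), t=5.2308 (wall)
  → r_4 = 5.2308

ranges = [0.7852, 0.5427, 0.9400, 5.2308]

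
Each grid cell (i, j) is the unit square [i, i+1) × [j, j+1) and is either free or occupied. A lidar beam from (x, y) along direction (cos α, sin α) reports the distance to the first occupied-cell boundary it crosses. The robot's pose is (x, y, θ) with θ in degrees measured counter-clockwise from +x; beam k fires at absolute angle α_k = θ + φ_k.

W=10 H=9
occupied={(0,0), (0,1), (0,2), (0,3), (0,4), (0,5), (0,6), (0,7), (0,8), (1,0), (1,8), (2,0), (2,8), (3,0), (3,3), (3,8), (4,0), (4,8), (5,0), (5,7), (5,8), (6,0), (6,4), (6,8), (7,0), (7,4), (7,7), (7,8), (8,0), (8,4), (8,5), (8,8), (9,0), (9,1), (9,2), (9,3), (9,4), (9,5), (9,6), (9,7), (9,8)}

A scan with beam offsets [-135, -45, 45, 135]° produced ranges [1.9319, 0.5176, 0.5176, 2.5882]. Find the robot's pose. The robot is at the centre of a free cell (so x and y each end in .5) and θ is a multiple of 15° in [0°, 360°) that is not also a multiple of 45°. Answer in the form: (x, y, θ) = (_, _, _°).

(x, y, θ) = (8.5, 1.5, 330°)

Enumerate (i+0.5, j+0.5, θ) over the 49 free cells and 16 admissible headings. For each, cast all 4 beams and compare to the given ranges.
  (4.5, 1.5, 30°): beam 1 = 0.5176 ≠ 1.9319 ✗
  (2.5, 6.5, 105°): beam 1 = 4.0415 ≠ 1.9319 ✗
  (5.5, 2.5, 210°): beam 2 = 1.9319 ≠ 0.5176 ✗
  …
  (8.5, 1.5, 330°): r_1=1.9319, r_2=0.5176, r_3=0.5176, r_4=2.5882 — all match ✓
Only this pose fits every beam.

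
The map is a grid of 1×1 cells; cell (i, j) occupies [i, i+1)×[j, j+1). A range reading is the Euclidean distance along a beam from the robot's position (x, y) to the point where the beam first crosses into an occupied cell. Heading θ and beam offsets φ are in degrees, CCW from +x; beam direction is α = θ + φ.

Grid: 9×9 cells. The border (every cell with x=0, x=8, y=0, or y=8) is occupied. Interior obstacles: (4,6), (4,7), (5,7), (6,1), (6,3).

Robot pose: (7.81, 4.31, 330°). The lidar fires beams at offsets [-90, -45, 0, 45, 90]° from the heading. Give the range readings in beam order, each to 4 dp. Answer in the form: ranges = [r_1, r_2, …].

ranges = [2.6674, 0.7341, 0.2194, 0.1967, 0.3800]

beam 1: φ=-90°, α=240°
  d=(-0.5000,-0.8660)  start (7,4)  tX=1.6200 tY=0.3580  stride 1/|dx|=2.0000 1/|dy|=1.1547
    cross y-line → (7,3), t=0.3580
    cross y-line → (7,2), t=1.5127
    cross x-line → (6,2), t=1.6200
    cross y-line → (6,1), t=2.6674 (wall)
  → r_1 = 2.6674
beam 2: φ=-45°, α=285°
  d=(0.2588,-0.9659)  start (7,4)  tX=0.7341 tY=0.3209  stride 1/|dx|=3.8637 1/|dy|=1.0353
    cross y-line → (7,3), t=0.3209
    cross x-line → (8,3), t=0.7341 (wall)
  → r_2 = 0.7341
beam 3: φ=0°, α=330°
  d=(0.8660,-0.5000)  start (7,4)  tX=0.2194 tY=0.6200  stride 1/|dx|=1.1547 1/|dy|=2.0000
    cross x-line → (8,4), t=0.2194 (wall)
  → r_3 = 0.2194
beam 4: φ=45°, α=15°
  d=(0.9659,0.2588)  start (7,4)  tX=0.1967 tY=2.6660  stride 1/|dx|=1.0353 1/|dy|=3.8637
    cross x-line → (8,4), t=0.1967 (wall)
  → r_4 = 0.1967
beam 5: φ=90°, α=60°
  d=(0.5000,0.8660)  start (7,4)  tX=0.3800 tY=0.7967  stride 1/|dx|=2.0000 1/|dy|=1.1547
    cross x-line → (8,4), t=0.3800 (wall)
  → r_5 = 0.3800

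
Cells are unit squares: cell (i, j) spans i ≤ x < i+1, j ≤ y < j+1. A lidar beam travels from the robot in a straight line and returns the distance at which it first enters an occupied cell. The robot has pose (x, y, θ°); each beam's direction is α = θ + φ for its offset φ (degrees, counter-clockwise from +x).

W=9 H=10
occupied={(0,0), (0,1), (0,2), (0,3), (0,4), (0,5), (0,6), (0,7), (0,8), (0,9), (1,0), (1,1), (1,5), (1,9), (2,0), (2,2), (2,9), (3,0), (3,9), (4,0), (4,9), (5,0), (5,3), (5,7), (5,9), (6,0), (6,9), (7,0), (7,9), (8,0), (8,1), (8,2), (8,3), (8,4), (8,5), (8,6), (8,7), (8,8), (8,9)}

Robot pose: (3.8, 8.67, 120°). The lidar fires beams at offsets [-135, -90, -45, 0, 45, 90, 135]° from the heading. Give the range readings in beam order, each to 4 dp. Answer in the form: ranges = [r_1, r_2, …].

ranges = [4.3482, 0.6600, 0.3416, 0.3811, 1.2750, 3.2332, 5.8700]

beam 1: φ=-135°, α=345°
  direction (0.9659, -0.2588); cell (3,8); t to first gridline: x 0.2071, y 2.5887 (then +1.0353 / +3.8637)
    (4,8) via x @ 0.2071
    (5,8) via x @ 1.2423
    (6,8) via x @ 2.2776
    (6,7) via y @ 2.5887
    (7,7) via x @ 3.3129
    (8,7) via x @ 4.3482  # hit
  → r_1 = 4.3482
beam 2: φ=-90°, α=30°
  direction (0.8660, 0.5000); cell (3,8); t to first gridline: x 0.2309, y 0.6600 (then +1.1547 / +2.0000)
    (4,8) via x @ 0.2309
    (4,9) via y @ 0.6600  # hit
  → r_2 = 0.6600
beam 3: φ=-45°, α=75°
  direction (0.2588, 0.9659); cell (3,8); t to first gridline: x 0.7727, y 0.3416 (then +3.8637 / +1.0353)
    (3,9) via y @ 0.3416  # hit
  → r_3 = 0.3416
beam 4: φ=0°, α=120°
  direction (-0.5000, 0.8660); cell (3,8); t to first gridline: x 1.6000, y 0.3811 (then +2.0000 / +1.1547)
    (3,9) via y @ 0.3811  # hit
  → r_4 = 0.3811
beam 5: φ=45°, α=165°
  direction (-0.9659, 0.2588); cell (3,8); t to first gridline: x 0.8282, y 1.2750 (then +1.0353 / +3.8637)
    (2,8) via x @ 0.8282
    (2,9) via y @ 1.2750  # hit
  → r_5 = 1.2750
beam 6: φ=90°, α=210°
  direction (-0.8660, -0.5000); cell (3,8); t to first gridline: x 0.9238, y 1.3400 (then +1.1547 / +2.0000)
    (2,8) via x @ 0.9238
    (2,7) via y @ 1.3400
    (1,7) via x @ 2.0785
    (0,7) via x @ 3.2332  # hit
  → r_6 = 3.2332
beam 7: φ=135°, α=255°
  direction (-0.2588, -0.9659); cell (3,8); t to first gridline: x 3.0910, y 0.6936 (then +3.8637 / +1.0353)
    (3,7) via y @ 0.6936
    (3,6) via y @ 1.7289
    (3,5) via y @ 2.7642
    (2,5) via x @ 3.0910
    (2,4) via y @ 3.7995
    (2,3) via y @ 4.8347
    (2,2) via y @ 5.8700  # hit
  → r_7 = 5.8700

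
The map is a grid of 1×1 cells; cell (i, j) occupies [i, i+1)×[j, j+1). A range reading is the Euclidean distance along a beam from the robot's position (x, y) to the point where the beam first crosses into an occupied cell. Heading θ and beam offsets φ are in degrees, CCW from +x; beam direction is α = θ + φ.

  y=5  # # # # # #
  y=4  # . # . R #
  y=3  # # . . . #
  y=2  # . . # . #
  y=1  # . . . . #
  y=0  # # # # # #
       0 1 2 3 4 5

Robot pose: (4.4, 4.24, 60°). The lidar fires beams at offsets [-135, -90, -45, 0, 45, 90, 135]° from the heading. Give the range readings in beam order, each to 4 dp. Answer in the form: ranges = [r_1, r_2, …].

beam 1: φ=-135°, α=285°
  direction (0.2588, -0.9659); cell (4,4); t to first gridline: x 2.3182, y 0.2485 (then +3.8637 / +1.0353)
    (4,3) via y @ 0.2485
    (4,2) via y @ 1.2837
    (5,2) via x @ 2.3182  # hit
  → r_1 = 2.3182
beam 2: φ=-90°, α=330°
  direction (0.8660, -0.5000); cell (4,4); t to first gridline: x 0.6928, y 0.4800 (then +1.1547 / +2.0000)
    (4,3) via y @ 0.4800
    (5,3) via x @ 0.6928  # hit
  → r_2 = 0.6928
beam 3: φ=-45°, α=15°
  direction (0.9659, 0.2588); cell (4,4); t to first gridline: x 0.6212, y 2.9364 (then +1.0353 / +3.8637)
    (5,4) via x @ 0.6212  # hit
  → r_3 = 0.6212
beam 4: φ=0°, α=60°
  direction (0.5000, 0.8660); cell (4,4); t to first gridline: x 1.2000, y 0.8776 (then +2.0000 / +1.1547)
    (4,5) via y @ 0.8776  # hit
  → r_4 = 0.8776
beam 5: φ=45°, α=105°
  direction (-0.2588, 0.9659); cell (4,4); t to first gridline: x 1.5455, y 0.7868 (then +3.8637 / +1.0353)
    (4,5) via y @ 0.7868  # hit
  → r_5 = 0.7868
beam 6: φ=90°, α=150°
  direction (-0.8660, 0.5000); cell (4,4); t to first gridline: x 0.4619, y 1.5200 (then +1.1547 / +2.0000)
    (3,4) via x @ 0.4619
    (3,5) via y @ 1.5200  # hit
  → r_6 = 1.5200
beam 7: φ=135°, α=195°
  direction (-0.9659, -0.2588); cell (4,4); t to first gridline: x 0.4141, y 0.9273 (then +1.0353 / +3.8637)
    (3,4) via x @ 0.4141
    (3,3) via y @ 0.9273
    (2,3) via x @ 1.4494
    (1,3) via x @ 2.4847  # hit
  → r_7 = 2.4847

ranges = [2.3182, 0.6928, 0.6212, 0.8776, 0.7868, 1.5200, 2.4847]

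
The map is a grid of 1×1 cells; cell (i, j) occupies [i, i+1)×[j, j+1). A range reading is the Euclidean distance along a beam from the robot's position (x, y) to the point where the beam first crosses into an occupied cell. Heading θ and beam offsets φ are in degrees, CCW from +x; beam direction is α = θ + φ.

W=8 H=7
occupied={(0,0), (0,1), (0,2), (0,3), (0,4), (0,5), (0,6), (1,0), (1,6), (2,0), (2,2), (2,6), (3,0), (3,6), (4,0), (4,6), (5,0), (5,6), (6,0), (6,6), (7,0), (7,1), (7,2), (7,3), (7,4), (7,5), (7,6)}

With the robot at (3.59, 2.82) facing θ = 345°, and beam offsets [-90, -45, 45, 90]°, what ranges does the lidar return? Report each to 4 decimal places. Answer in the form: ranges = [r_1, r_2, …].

beam 1: φ=-90°, α=255°
  d=(-0.2588,-0.9659)  start (3,2)  tX=2.2796 tY=0.8489  stride 1/|dx|=3.8637 1/|dy|=1.0353
    cross y-line → (3,1), t=0.8489
    cross y-line → (3,0), t=1.8842 (wall)
  → r_1 = 1.8842
beam 2: φ=-45°, α=300°
  d=(0.5000,-0.8660)  start (3,2)  tX=0.8200 tY=0.9469  stride 1/|dx|=2.0000 1/|dy|=1.1547
    cross x-line → (4,2), t=0.8200
    cross y-line → (4,1), t=0.9469
    cross y-line → (4,0), t=2.1016 (wall)
  → r_2 = 2.1016
beam 3: φ=45°, α=30°
  d=(0.8660,0.5000)  start (3,2)  tX=0.4734 tY=0.3600  stride 1/|dx|=1.1547 1/|dy|=2.0000
    cross y-line → (3,3), t=0.3600
    cross x-line → (4,3), t=0.4734
    cross x-line → (5,3), t=1.6281
    cross y-line → (5,4), t=2.3600
    cross x-line → (6,4), t=2.7828
    cross x-line → (7,4), t=3.9375 (wall)
  → r_3 = 3.9375
beam 4: φ=90°, α=75°
  d=(0.2588,0.9659)  start (3,2)  tX=1.5841 tY=0.1863  stride 1/|dx|=3.8637 1/|dy|=1.0353
    cross y-line → (3,3), t=0.1863
    cross y-line → (3,4), t=1.2216
    cross x-line → (4,4), t=1.5841
    cross y-line → (4,5), t=2.2569
    cross y-line → (4,6), t=3.2922 (wall)
  → r_4 = 3.2922

ranges = [1.8842, 2.1016, 3.9375, 3.2922]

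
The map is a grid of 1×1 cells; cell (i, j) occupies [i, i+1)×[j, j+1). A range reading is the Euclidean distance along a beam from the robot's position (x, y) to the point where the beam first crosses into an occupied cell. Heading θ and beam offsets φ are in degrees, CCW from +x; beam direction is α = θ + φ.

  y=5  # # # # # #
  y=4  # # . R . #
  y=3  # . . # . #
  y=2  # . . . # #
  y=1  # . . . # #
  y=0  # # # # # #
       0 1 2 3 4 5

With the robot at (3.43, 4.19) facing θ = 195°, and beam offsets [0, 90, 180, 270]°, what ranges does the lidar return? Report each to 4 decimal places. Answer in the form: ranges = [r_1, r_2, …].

beam 1: φ=0°, α=195°
  cosα=-0.9659 sinα=-0.2588 | (3,4) | tMaxX 0.4452 tMaxY 0.7341 | tΔX 1.0353 tΔY 3.8637
    t=0.4452 [x] (2,4)
    t=0.7341 [y] (2,3)
    t=1.4804 [x] (1,3)
    t=2.5157 [x] (0,3) — stop
  → r_1 = 2.5157
beam 2: φ=90°, α=285°
  cosα=0.2588 sinα=-0.9659 | (3,4) | tMaxX 2.2023 tMaxY 0.1967 | tΔX 3.8637 tΔY 1.0353
    t=0.1967 [y] (3,3) — stop
  → r_2 = 0.1967
beam 3: φ=180°, α=15°
  cosα=0.9659 sinα=0.2588 | (3,4) | tMaxX 0.5901 tMaxY 3.1296 | tΔX 1.0353 tΔY 3.8637
    t=0.5901 [x] (4,4)
    t=1.6254 [x] (5,4) — stop
  → r_3 = 1.6254
beam 4: φ=270°, α=105°
  cosα=-0.2588 sinα=0.9659 | (3,4) | tMaxX 1.6614 tMaxY 0.8386 | tΔX 3.8637 tΔY 1.0353
    t=0.8386 [y] (3,5) — stop
  → r_4 = 0.8386

ranges = [2.5157, 0.1967, 1.6254, 0.8386]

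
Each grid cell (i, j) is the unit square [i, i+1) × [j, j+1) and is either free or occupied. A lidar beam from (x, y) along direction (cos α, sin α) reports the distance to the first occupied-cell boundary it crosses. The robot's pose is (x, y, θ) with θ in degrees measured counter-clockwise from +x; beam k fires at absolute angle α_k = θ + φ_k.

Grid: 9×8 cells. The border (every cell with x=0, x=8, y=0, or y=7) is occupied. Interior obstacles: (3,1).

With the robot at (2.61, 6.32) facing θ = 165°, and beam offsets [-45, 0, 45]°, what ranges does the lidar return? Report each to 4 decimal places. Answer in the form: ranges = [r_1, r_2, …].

beam 1: φ=-45°, α=120°
  cosα=-0.5000 sinα=0.8660 | (2,6) | tMaxX 1.2200 tMaxY 0.7852 | tΔX 2.0000 tΔY 1.1547
    t=0.7852 [y] (2,7) — stop
  → r_1 = 0.7852
beam 2: φ=0°, α=165°
  cosα=-0.9659 sinα=0.2588 | (2,6) | tMaxX 0.6315 tMaxY 2.6273 | tΔX 1.0353 tΔY 3.8637
    t=0.6315 [x] (1,6)
    t=1.6668 [x] (0,6) — stop
  → r_2 = 1.6668
beam 3: φ=45°, α=210°
  cosα=-0.8660 sinα=-0.5000 | (2,6) | tMaxX 0.7044 tMaxY 0.6400 | tΔX 1.1547 tΔY 2.0000
    t=0.6400 [y] (2,5)
    t=0.7044 [x] (1,5)
    t=1.8591 [x] (0,5) — stop
  → r_3 = 1.8591

ranges = [0.7852, 1.6668, 1.8591]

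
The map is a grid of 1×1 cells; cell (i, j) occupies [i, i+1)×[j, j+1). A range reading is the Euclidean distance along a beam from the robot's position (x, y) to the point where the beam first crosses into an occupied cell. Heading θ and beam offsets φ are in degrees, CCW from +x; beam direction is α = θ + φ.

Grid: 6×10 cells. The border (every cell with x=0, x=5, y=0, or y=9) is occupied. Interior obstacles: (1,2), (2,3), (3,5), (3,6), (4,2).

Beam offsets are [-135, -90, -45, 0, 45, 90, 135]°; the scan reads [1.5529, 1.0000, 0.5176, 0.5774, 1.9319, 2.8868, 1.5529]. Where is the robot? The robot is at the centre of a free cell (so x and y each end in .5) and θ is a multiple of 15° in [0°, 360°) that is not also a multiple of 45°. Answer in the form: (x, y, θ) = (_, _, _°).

The pose lattice has 27·16 = 432 candidates. Test each by forward raycasting.
  (4.5, 1.5, 285°): beam 1 = 2.8868 ≠ 1.5529 ✗
  (1.5, 3.5, 165°): beam 1 = 0.5774 ≠ 1.5529 ✗
  (3.5, 4.5, 210°): beam 1 = 0.5176 ≠ 1.5529 ✗
  …
  (3.5, 8.5, 120°): r_1=1.5529, r_2=1.0000, r_3=0.5176, r_4=0.5774, r_5=1.9319, r_6=2.8868, r_7=1.5529 — all match ✓
Only this pose fits every beam.

(x, y, θ) = (3.5, 8.5, 120°)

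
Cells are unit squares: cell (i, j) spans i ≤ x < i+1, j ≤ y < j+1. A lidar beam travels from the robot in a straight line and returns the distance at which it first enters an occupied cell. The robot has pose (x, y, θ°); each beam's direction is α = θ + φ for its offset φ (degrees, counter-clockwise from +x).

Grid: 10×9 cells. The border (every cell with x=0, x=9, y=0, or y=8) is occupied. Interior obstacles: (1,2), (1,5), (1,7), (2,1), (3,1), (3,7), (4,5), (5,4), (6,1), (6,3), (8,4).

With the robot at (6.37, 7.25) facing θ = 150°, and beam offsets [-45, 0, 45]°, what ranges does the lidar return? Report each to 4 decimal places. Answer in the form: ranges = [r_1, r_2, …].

beam 1: φ=-45°, α=105°
  direction (-0.2588, 0.9659); cell (6,7); t to first gridline: x 1.4296, y 0.7765 (then +3.8637 / +1.0353)
    (6,8) via y @ 0.7765  # hit
  → r_1 = 0.7765
beam 2: φ=0°, α=150°
  direction (-0.8660, 0.5000); cell (6,7); t to first gridline: x 0.4272, y 1.5000 (then +1.1547 / +2.0000)
    (5,7) via x @ 0.4272
    (5,8) via y @ 1.5000  # hit
  → r_2 = 1.5000
beam 3: φ=45°, α=195°
  direction (-0.9659, -0.2588); cell (6,7); t to first gridline: x 0.3831, y 0.9659 (then +1.0353 / +3.8637)
    (5,7) via x @ 0.3831
    (5,6) via y @ 0.9659
    (4,6) via x @ 1.4183
    (3,6) via x @ 2.4536
    (2,6) via x @ 3.4889
    (1,6) via x @ 4.5242
    (1,5) via y @ 4.8296  # hit
  → r_3 = 4.8296

ranges = [0.7765, 1.5000, 4.8296]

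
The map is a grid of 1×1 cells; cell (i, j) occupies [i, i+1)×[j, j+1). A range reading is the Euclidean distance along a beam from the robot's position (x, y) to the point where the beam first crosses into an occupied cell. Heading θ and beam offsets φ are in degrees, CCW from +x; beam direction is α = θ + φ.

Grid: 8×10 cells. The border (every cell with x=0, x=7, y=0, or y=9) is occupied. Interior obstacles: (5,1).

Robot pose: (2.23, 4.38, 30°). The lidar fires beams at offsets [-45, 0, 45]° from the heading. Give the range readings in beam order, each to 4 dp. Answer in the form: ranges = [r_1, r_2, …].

beam 1: φ=-45°, α=345°
  dir = (cos 345°, sin 345°) = (0.9659, -0.2588); from cell (2,4)
  next x-line at t=0.7972, next y-line at t=1.4682; Δt_x=1.0353, Δt_y=3.8637
    x: enter (3,4) at t=0.7972
    y: enter (3,3) at t=1.4682
    x: enter (4,3) at t=1.8324
    x: enter (5,3) at t=2.8677
    x: enter (6,3) at t=3.9030
    x: enter (7,3) at t=4.9383 ← occupied
  → r_1 = 4.9383
beam 2: φ=0°, α=30°
  dir = (cos 30°, sin 30°) = (0.8660, 0.5000); from cell (2,4)
  next x-line at t=0.8891, next y-line at t=1.2400; Δt_x=1.1547, Δt_y=2.0000
    x: enter (3,4) at t=0.8891
    y: enter (3,5) at t=1.2400
    x: enter (4,5) at t=2.0438
    x: enter (5,5) at t=3.1985
    y: enter (5,6) at t=3.2400
    x: enter (6,6) at t=4.3532
    y: enter (6,7) at t=5.2400
    x: enter (7,7) at t=5.5079 ← occupied
  → r_2 = 5.5079
beam 3: φ=45°, α=75°
  dir = (cos 75°, sin 75°) = (0.2588, 0.9659); from cell (2,4)
  next x-line at t=2.9751, next y-line at t=0.6419; Δt_x=3.8637, Δt_y=1.0353
    y: enter (2,5) at t=0.6419
    y: enter (2,6) at t=1.6771
    y: enter (2,7) at t=2.7124
    x: enter (3,7) at t=2.9751
    y: enter (3,8) at t=3.7477
    y: enter (3,9) at t=4.7830 ← occupied
  → r_3 = 4.7830

ranges = [4.9383, 5.5079, 4.7830]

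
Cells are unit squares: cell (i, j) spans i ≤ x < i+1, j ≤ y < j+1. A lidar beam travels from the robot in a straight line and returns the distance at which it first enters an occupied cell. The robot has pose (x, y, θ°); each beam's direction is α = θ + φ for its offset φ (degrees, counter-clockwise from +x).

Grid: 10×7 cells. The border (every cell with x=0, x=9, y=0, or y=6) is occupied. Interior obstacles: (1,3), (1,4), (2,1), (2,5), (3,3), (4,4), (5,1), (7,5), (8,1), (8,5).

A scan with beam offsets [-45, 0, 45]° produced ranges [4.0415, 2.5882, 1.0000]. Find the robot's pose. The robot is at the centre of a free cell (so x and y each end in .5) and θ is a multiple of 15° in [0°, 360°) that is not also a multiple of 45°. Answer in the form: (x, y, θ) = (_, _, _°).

(x, y, θ) = (6.5, 2.5, 165°)

The pose lattice has 30·16 = 480 candidates. Test each by forward raycasting.
  (5.5, 4.5, 150°): beam 1 = 1.5529 ≠ 4.0415 ✗
  (8.5, 4.5, 75°): beam 1 = 0.5774 ≠ 4.0415 ✗
  (5.5, 4.5, 285°): beam 2 = 3.6235 ≠ 2.5882 ✗
  …
  (6.5, 2.5, 165°): r_1=4.0415, r_2=2.5882, r_3=1.0000 — all match ✓
No second candidate reproduces the full scan.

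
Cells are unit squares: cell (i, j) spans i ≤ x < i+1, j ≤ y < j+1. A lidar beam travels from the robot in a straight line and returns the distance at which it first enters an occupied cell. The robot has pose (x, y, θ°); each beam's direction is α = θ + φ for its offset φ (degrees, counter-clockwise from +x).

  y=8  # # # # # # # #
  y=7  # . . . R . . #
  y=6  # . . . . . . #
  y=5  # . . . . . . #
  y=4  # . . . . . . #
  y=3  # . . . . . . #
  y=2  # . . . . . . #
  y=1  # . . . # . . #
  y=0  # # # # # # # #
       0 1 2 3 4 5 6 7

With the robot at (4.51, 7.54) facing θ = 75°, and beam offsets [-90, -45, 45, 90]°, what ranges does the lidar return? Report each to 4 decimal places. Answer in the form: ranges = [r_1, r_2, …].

beam 1: φ=-90°, α=345°
  dir = (cos 345°, sin 345°) = (0.9659, -0.2588); from cell (4,7)
  next x-line at t=0.5073, next y-line at t=2.0864; Δt_x=1.0353, Δt_y=3.8637
    x: enter (5,7) at t=0.5073
    x: enter (6,7) at t=1.5426
    y: enter (6,6) at t=2.0864
    x: enter (7,6) at t=2.5778 ← occupied
  → r_1 = 2.5778
beam 2: φ=-45°, α=30°
  dir = (cos 30°, sin 30°) = (0.8660, 0.5000); from cell (4,7)
  next x-line at t=0.5658, next y-line at t=0.9200; Δt_x=1.1547, Δt_y=2.0000
    x: enter (5,7) at t=0.5658
    y: enter (5,8) at t=0.9200 ← occupied
  → r_2 = 0.9200
beam 3: φ=45°, α=120°
  dir = (cos 120°, sin 120°) = (-0.5000, 0.8660); from cell (4,7)
  next x-line at t=1.0200, next y-line at t=0.5312; Δt_x=2.0000, Δt_y=1.1547
    y: enter (4,8) at t=0.5312 ← occupied
  → r_3 = 0.5312
beam 4: φ=90°, α=165°
  dir = (cos 165°, sin 165°) = (-0.9659, 0.2588); from cell (4,7)
  next x-line at t=0.5280, next y-line at t=1.7773; Δt_x=1.0353, Δt_y=3.8637
    x: enter (3,7) at t=0.5280
    x: enter (2,7) at t=1.5633
    y: enter (2,8) at t=1.7773 ← occupied
  → r_4 = 1.7773

ranges = [2.5778, 0.9200, 0.5312, 1.7773]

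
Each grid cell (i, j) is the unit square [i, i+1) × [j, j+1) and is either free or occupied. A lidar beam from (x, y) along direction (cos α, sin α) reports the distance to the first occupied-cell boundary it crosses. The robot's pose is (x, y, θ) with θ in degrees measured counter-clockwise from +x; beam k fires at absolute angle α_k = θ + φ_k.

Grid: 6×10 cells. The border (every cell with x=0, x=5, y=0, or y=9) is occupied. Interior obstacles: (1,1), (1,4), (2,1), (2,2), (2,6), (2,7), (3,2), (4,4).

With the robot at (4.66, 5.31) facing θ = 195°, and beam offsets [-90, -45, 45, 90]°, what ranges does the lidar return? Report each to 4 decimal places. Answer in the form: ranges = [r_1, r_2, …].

ranges = [3.8202, 1.9168, 0.3580, 0.3209]

beam 1: φ=-90°, α=105°
  d=(-0.2588,0.9659)  start (4,5)  tX=2.5500 tY=0.7143  stride 1/|dx|=3.8637 1/|dy|=1.0353
    cross y-line → (4,6), t=0.7143
    cross y-line → (4,7), t=1.7496
    cross x-line → (3,7), t=2.5500
    cross y-line → (3,8), t=2.7849
    cross y-line → (3,9), t=3.8202 (wall)
  → r_1 = 3.8202
beam 2: φ=-45°, α=150°
  d=(-0.8660,0.5000)  start (4,5)  tX=0.7621 tY=1.3800  stride 1/|dx|=1.1547 1/|dy|=2.0000
    cross x-line → (3,5), t=0.7621
    cross y-line → (3,6), t=1.3800
    cross x-line → (2,6), t=1.9168 (wall)
  → r_2 = 1.9168
beam 3: φ=45°, α=240°
  d=(-0.5000,-0.8660)  start (4,5)  tX=1.3200 tY=0.3580  stride 1/|dx|=2.0000 1/|dy|=1.1547
    cross y-line → (4,4), t=0.3580 (wall)
  → r_3 = 0.3580
beam 4: φ=90°, α=285°
  d=(0.2588,-0.9659)  start (4,5)  tX=1.3137 tY=0.3209  stride 1/|dx|=3.8637 1/|dy|=1.0353
    cross y-line → (4,4), t=0.3209 (wall)
  → r_4 = 0.3209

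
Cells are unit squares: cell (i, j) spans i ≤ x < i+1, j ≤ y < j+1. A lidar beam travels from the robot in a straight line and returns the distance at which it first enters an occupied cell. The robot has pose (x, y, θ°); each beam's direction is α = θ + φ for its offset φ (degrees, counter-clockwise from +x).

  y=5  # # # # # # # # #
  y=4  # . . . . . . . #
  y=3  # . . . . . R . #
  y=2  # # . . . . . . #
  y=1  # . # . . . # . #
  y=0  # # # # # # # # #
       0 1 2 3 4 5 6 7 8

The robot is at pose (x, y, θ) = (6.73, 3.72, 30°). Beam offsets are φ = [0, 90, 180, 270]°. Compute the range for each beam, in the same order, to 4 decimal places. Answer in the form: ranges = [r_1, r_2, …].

beam 1: φ=0°, α=30°
  cosα=0.8660 sinα=0.5000 | (6,3) | tMaxX 0.3118 tMaxY 0.5600 | tΔX 1.1547 tΔY 2.0000
    t=0.3118 [x] (7,3)
    t=0.5600 [y] (7,4)
    t=1.4665 [x] (8,4) — stop
  → r_1 = 1.4665
beam 2: φ=90°, α=120°
  cosα=-0.5000 sinα=0.8660 | (6,3) | tMaxX 1.4600 tMaxY 0.3233 | tΔX 2.0000 tΔY 1.1547
    t=0.3233 [y] (6,4)
    t=1.4600 [x] (5,4)
    t=1.4780 [y] (5,5) — stop
  → r_2 = 1.4780
beam 3: φ=180°, α=210°
  cosα=-0.8660 sinα=-0.5000 | (6,3) | tMaxX 0.8429 tMaxY 1.4400 | tΔX 1.1547 tΔY 2.0000
    t=0.8429 [x] (5,3)
    t=1.4400 [y] (5,2)
    t=1.9976 [x] (4,2)
    t=3.1523 [x] (3,2)
    t=3.4400 [y] (3,1)
    t=4.3070 [x] (2,1) — stop
  → r_3 = 4.3070
beam 4: φ=270°, α=300°
  cosα=0.5000 sinα=-0.8660 | (6,3) | tMaxX 0.5400 tMaxY 0.8314 | tΔX 2.0000 tΔY 1.1547
    t=0.5400 [x] (7,3)
    t=0.8314 [y] (7,2)
    t=1.9861 [y] (7,1)
    t=2.5400 [x] (8,1) — stop
  → r_4 = 2.5400

ranges = [1.4665, 1.4780, 4.3070, 2.5400]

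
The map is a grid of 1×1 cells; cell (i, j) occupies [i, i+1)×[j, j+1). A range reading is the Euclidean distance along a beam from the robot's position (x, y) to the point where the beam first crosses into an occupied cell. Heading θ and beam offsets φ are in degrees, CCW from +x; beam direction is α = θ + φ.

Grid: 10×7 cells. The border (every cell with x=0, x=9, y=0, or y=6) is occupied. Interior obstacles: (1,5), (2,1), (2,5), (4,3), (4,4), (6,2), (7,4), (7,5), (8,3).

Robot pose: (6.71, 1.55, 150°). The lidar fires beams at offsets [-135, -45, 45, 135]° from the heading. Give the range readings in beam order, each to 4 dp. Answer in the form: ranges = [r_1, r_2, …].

beam 1: φ=-135°, α=15°
  dir = (cos 15°, sin 15°) = (0.9659, 0.2588); from cell (6,1)
  next x-line at t=0.3002, next y-line at t=1.7387; Δt_x=1.0353, Δt_y=3.8637
    x: enter (7,1) at t=0.3002
    x: enter (8,1) at t=1.3355
    y: enter (8,2) at t=1.7387
    x: enter (9,2) at t=2.3708 ← occupied
  → r_1 = 2.3708
beam 2: φ=-45°, α=105°
  dir = (cos 105°, sin 105°) = (-0.2588, 0.9659); from cell (6,1)
  next x-line at t=2.7432, next y-line at t=0.4659; Δt_x=3.8637, Δt_y=1.0353
    y: enter (6,2) at t=0.4659 ← occupied
  → r_2 = 0.4659
beam 3: φ=45°, α=195°
  dir = (cos 195°, sin 195°) = (-0.9659, -0.2588); from cell (6,1)
  next x-line at t=0.7350, next y-line at t=2.1250; Δt_x=1.0353, Δt_y=3.8637
    x: enter (5,1) at t=0.7350
    x: enter (4,1) at t=1.7703
    y: enter (4,0) at t=2.1250 ← occupied
  → r_3 = 2.1250
beam 4: φ=135°, α=285°
  dir = (cos 285°, sin 285°) = (0.2588, -0.9659); from cell (6,1)
  next x-line at t=1.1205, next y-line at t=0.5694; Δt_x=3.8637, Δt_y=1.0353
    y: enter (6,0) at t=0.5694 ← occupied
  → r_4 = 0.5694

ranges = [2.3708, 0.4659, 2.1250, 0.5694]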